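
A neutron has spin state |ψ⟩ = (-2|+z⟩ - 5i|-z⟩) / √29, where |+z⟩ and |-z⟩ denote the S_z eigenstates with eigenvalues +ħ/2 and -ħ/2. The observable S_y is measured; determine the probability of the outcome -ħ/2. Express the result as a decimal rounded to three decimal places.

0.155

|-y⟩ = (|+z⟩ - i|-z⟩)/√2, so ⟨-y|ψ⟩ = (3) / (√2·√29).
P = |3|² / 58 = 9/58.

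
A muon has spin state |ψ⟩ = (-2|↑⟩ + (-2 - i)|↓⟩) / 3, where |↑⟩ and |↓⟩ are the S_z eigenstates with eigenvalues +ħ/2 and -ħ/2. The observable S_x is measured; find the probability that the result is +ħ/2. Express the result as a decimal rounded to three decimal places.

|+x⟩ = (|↑⟩ + |↓⟩)/√2, so ⟨+x|ψ⟩ = (-4 - i) / (√2·3).
P = |-4 - i|² / 18 = 17/18.

0.944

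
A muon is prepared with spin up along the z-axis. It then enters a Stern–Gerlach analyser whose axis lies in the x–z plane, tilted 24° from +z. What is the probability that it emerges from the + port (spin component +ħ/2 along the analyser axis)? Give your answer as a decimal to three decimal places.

For spin-½, the probability of finding spin-up along an axis at angle θ to the initial spin direction is cos²(θ/2); spin-down is sin²(θ/2).
θ = 24°, so P = cos²(12°) ≈ 0.957.

0.957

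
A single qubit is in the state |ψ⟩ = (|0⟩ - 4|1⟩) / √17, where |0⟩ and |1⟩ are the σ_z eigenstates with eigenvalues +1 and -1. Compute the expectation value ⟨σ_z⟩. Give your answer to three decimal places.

⟨σ_z⟩ = |a|² - |b|² divided by |a|²+|b|², with a, b the |0⟩, |1⟩ amplitudes.
= (1 - 16)/17 = -15/17.

-0.882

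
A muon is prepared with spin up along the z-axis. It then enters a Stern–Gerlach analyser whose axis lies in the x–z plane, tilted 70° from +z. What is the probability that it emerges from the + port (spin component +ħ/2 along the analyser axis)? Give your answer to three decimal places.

For spin-½, the probability of finding spin-up along an axis at angle θ to the initial spin direction is cos²(θ/2); spin-down is sin²(θ/2).
θ = 70°, so P = cos²(35°) ≈ 0.671.

0.671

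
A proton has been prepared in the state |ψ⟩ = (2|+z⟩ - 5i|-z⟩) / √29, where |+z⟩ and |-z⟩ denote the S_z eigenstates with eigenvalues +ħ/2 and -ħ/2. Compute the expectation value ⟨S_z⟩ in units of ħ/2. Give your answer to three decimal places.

⟨σ_z⟩ = |a|² - |b|² divided by |a|²+|b|², with a, b the |+z⟩, |-z⟩ amplitudes.
= (4 - 25)/29 = -21/29.
⟨S_z⟩ = (ħ/2)·⟨σ_z⟩.

-0.724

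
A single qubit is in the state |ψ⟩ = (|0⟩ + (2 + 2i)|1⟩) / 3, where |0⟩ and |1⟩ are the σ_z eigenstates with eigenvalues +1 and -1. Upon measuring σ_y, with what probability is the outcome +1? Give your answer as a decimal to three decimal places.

|+y⟩ = (|0⟩ + i|1⟩)/√2, so ⟨+y|ψ⟩ = (3 - 2i) / (√2·3).
P = |3 - 2i|² / 18 = 13/18.

0.722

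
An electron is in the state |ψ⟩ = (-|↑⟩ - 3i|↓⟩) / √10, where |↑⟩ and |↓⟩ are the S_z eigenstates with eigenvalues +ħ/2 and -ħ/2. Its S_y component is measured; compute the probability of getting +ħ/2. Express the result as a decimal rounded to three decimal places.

|+y⟩ = (|↑⟩ + i|↓⟩)/√2, so ⟨+y|ψ⟩ = (-4) / (√2·√10).
P = |-4|² / 20 = 16/20.

0.800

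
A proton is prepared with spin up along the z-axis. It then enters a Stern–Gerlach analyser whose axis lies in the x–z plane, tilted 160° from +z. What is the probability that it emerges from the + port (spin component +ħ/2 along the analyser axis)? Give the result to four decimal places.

0.0302

For spin-½, the probability of finding spin-up along an axis at angle θ to the initial spin direction is cos²(θ/2); spin-down is sin²(θ/2).
θ = 160°, so P = cos²(80°) ≈ 0.0302.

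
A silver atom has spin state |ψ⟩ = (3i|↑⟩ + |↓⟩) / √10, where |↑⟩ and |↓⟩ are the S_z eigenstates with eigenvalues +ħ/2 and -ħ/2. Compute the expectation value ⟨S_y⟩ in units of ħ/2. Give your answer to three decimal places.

⟨σ_y⟩ = 2 Im(a* b)/(|a|²+|b|²) with a = 3i, b = 1.
a* b = -3i, so ⟨σ_y⟩ = -6/10.
⟨S_y⟩ = (ħ/2)·⟨σ_y⟩.

-0.600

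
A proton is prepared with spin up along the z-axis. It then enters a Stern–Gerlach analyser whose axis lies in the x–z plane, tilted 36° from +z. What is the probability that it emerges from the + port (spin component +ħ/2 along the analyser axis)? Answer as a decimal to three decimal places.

0.905

For spin-½, the probability of finding spin-up along an axis at angle θ to the initial spin direction is cos²(θ/2); spin-down is sin²(θ/2).
θ = 36°, so P = cos²(18°) ≈ 0.905.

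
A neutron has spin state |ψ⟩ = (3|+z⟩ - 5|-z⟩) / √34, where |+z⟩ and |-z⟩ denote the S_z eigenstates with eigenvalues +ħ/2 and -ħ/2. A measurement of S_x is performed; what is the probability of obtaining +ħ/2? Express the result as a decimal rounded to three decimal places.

|+x⟩ = (|+z⟩ + |-z⟩)/√2, so ⟨+x|ψ⟩ = (-2) / (√2·√34).
P = |-2|² / 68 = 4/68.

0.059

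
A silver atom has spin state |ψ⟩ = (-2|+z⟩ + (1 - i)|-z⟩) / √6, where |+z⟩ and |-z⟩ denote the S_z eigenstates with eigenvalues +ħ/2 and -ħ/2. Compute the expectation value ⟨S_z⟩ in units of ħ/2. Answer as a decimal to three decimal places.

0.333

⟨σ_z⟩ = |a|² - |b|² divided by |a|²+|b|², with a, b the |+z⟩, |-z⟩ amplitudes.
= (4 - 2)/6 = 2/6.
⟨S_z⟩ = (ħ/2)·⟨σ_z⟩.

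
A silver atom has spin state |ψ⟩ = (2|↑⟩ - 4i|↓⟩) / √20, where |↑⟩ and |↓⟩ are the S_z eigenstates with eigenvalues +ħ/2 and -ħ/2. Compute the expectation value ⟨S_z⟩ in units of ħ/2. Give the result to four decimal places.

⟨σ_z⟩ = |a|² - |b|² divided by |a|²+|b|², with a, b the |↑⟩, |↓⟩ amplitudes.
= (4 - 16)/20 = -12/20.
⟨S_z⟩ = (ħ/2)·⟨σ_z⟩.

-0.6000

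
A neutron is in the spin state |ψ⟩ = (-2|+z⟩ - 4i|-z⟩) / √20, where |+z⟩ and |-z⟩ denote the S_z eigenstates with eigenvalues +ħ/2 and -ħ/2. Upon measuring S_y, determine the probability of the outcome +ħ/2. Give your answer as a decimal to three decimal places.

|+y⟩ = (|+z⟩ + i|-z⟩)/√2, so ⟨+y|ψ⟩ = (-6) / (√2·√20).
P = |-6|² / 40 = 36/40.

0.900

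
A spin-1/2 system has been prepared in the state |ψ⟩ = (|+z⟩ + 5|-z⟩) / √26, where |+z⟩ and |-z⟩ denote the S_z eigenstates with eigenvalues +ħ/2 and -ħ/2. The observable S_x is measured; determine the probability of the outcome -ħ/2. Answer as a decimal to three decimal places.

|-x⟩ = (|+z⟩ - |-z⟩)/√2, so ⟨-x|ψ⟩ = (-4) / (√2·√26).
P = |-4|² / 52 = 16/52.

0.308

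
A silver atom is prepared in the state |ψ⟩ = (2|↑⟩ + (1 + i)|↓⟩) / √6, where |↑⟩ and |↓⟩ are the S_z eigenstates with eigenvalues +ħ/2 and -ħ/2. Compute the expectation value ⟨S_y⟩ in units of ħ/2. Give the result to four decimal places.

⟨σ_y⟩ = 2 Im(a* b)/(|a|²+|b|²) with a = 2, b = (1 + i).
a* b = (2 + 2i), so ⟨σ_y⟩ = 4/6.
⟨S_y⟩ = (ħ/2)·⟨σ_y⟩.

0.6667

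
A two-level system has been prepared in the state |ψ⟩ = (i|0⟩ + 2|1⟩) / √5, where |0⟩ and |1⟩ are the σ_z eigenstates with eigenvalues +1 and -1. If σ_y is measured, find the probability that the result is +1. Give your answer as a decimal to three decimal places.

|+y⟩ = (|0⟩ + i|1⟩)/√2, so ⟨+y|ψ⟩ = (-i) / (√2·√5).
P = |-i|² / 10 = 1/10.

0.100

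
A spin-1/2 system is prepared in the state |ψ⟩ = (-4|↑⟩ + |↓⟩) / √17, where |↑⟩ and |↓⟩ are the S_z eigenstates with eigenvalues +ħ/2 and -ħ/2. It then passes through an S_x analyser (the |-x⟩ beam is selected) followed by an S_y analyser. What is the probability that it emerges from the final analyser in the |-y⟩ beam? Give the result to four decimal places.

First analyser (S_x): P(|-x⟩) = |⟨-x|ψ⟩|² = 25/34.
After stage 1 the state is |-x⟩; P(|-y⟩) = |⟨-y|-x⟩|² = 1/2.
Joint probability = 25/34 × 1/2 = 0.3676.

0.3676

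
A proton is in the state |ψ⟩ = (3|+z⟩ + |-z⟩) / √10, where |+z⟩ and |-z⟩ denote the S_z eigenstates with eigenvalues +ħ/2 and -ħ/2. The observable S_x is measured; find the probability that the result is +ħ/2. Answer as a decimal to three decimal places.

0.800

|+x⟩ = (|+z⟩ + |-z⟩)/√2, so ⟨+x|ψ⟩ = (4) / (√2·√10).
P = |4|² / 20 = 16/20.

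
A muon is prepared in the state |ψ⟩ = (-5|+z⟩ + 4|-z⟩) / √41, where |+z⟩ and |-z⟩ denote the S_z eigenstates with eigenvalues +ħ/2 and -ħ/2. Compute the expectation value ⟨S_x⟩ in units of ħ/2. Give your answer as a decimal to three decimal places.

⟨σ_x⟩ = 2 Re(a* b)/(|a|²+|b|²) with a = -5, b = 4.
a* b = -20, so ⟨σ_x⟩ = -40/41.
⟨S_x⟩ = (ħ/2)·⟨σ_x⟩.

-0.976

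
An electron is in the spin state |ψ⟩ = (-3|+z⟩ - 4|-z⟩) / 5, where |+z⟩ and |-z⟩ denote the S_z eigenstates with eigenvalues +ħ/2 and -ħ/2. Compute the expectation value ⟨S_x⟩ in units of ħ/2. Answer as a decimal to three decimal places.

0.960

⟨σ_x⟩ = 2 Re(a* b)/(|a|²+|b|²) with a = -3, b = -4.
a* b = 12, so ⟨σ_x⟩ = 24/25.
⟨S_x⟩ = (ħ/2)·⟨σ_x⟩.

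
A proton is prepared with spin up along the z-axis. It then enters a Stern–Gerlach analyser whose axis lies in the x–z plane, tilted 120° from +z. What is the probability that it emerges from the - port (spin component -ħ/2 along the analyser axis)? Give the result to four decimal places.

0.7500

For spin-½, the probability of finding spin-up along an axis at angle θ to the initial spin direction is cos²(θ/2); spin-down is sin²(θ/2).
θ = 120°, so P = sin²(60°) ≈ 0.7500.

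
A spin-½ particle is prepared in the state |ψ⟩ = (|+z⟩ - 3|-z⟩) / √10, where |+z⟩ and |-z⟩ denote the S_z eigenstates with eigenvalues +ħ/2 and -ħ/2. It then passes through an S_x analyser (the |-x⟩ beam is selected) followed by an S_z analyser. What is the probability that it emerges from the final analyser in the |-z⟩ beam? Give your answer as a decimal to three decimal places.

0.400

First analyser (S_x): P(|-x⟩) = |⟨-x|ψ⟩|² = 16/20.
After stage 1 the state is |-x⟩; P(|-z⟩) = |⟨-z|-x⟩|² = 1/2.
Joint probability = 16/20 × 1/2 = 0.400.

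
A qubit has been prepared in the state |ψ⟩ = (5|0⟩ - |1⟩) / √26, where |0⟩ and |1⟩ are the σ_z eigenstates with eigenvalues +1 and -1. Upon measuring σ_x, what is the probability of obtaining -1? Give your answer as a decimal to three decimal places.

|-x⟩ = (|0⟩ - |1⟩)/√2, so ⟨-x|ψ⟩ = (6) / (√2·√26).
P = |6|² / 52 = 36/52.

0.692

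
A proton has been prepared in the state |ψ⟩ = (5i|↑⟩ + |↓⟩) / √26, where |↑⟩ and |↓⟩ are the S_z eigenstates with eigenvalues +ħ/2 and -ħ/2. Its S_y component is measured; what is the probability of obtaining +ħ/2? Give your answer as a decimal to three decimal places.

0.308

|+y⟩ = (|↑⟩ + i|↓⟩)/√2, so ⟨+y|ψ⟩ = (4i) / (√2·√26).
P = |4i|² / 52 = 16/52.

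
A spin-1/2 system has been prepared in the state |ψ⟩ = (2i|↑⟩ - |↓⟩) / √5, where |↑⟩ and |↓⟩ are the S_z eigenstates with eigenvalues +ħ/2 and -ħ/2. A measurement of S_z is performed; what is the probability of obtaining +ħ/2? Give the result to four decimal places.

0.8000

The +ħ/2 outcome corresponds to |↑⟩. Its amplitude in |ψ⟩ is 2i/√5.
P = |2i|² / 5 = 4/5.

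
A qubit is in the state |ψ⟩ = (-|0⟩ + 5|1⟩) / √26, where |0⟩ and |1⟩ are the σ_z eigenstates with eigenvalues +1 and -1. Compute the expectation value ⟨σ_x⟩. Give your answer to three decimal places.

-0.385

⟨σ_x⟩ = 2 Re(a* b)/(|a|²+|b|²) with a = -1, b = 5.
a* b = -5, so ⟨σ_x⟩ = -10/26.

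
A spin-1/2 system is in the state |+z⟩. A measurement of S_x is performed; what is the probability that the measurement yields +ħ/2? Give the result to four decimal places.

In the S_z basis, |+z⟩ = |+z⟩ and |+x⟩ = (|+z⟩ + |-z⟩)/√2.
|⟨+x|+z⟩|² = 1/2.

0.5000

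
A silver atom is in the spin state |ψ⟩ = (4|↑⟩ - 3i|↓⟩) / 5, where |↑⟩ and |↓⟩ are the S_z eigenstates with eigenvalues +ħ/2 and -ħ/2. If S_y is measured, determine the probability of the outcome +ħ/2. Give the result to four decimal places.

0.0200

|+y⟩ = (|↑⟩ + i|↓⟩)/√2, so ⟨+y|ψ⟩ = (1) / (√2·5).
P = |1|² / 50 = 1/50.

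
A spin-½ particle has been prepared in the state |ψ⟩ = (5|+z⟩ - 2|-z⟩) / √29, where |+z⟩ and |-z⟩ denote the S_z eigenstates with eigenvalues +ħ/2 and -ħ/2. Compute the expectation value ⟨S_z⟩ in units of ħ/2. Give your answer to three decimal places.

⟨σ_z⟩ = |a|² - |b|² divided by |a|²+|b|², with a, b the |+z⟩, |-z⟩ amplitudes.
= (25 - 4)/29 = 21/29.
⟨S_z⟩ = (ħ/2)·⟨σ_z⟩.

0.724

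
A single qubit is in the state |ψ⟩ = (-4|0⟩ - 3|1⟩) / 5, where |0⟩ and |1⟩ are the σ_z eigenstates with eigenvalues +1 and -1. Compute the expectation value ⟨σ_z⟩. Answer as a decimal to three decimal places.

0.280

⟨σ_z⟩ = |a|² - |b|² divided by |a|²+|b|², with a, b the |0⟩, |1⟩ amplitudes.
= (16 - 9)/25 = 7/25.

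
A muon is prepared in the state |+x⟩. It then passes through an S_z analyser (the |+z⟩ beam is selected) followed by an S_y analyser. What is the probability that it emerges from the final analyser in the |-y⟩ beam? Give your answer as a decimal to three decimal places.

First analyser (S_z): from |+x⟩, P(|+z⟩) = 1/2.
After stage 1 the state is |+z⟩; P(|-y⟩) = |⟨-y|+z⟩|² = 1/2.
Joint probability = 1/2 × 1/2 = 0.250.

0.250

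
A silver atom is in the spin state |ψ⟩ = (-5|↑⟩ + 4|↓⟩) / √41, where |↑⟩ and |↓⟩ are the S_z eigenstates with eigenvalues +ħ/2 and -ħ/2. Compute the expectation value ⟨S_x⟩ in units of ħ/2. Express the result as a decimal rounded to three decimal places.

-0.976

⟨σ_x⟩ = 2 Re(a* b)/(|a|²+|b|²) with a = -5, b = 4.
a* b = -20, so ⟨σ_x⟩ = -40/41.
⟨S_x⟩ = (ħ/2)·⟨σ_x⟩.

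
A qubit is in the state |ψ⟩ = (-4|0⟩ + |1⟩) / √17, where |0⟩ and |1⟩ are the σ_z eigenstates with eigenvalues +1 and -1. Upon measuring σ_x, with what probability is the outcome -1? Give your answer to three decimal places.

|-x⟩ = (|0⟩ - |1⟩)/√2, so ⟨-x|ψ⟩ = (-5) / (√2·√17).
P = |-5|² / 34 = 25/34.

0.735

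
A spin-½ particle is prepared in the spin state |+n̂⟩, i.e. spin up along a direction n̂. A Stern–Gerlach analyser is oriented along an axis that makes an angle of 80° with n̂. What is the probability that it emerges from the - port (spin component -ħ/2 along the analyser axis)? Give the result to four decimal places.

For spin-½, the probability of finding spin-up along an axis at angle θ to the initial spin direction is cos²(θ/2); spin-down is sin²(θ/2).
θ = 80°, so P = sin²(40°) ≈ 0.4132.

0.4132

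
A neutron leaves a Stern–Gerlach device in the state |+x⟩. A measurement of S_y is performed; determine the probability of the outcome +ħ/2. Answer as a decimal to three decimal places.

In the S_z basis, |+x⟩ = (|↑⟩ + |↓⟩)/√2 and |+y⟩ = (|↑⟩ + i|↓⟩)/√2.
|⟨+y|+x⟩|² = 1/2.

0.500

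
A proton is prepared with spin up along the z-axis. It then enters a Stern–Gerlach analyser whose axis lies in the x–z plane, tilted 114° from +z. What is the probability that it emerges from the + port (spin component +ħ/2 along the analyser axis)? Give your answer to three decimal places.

For spin-½, the probability of finding spin-up along an axis at angle θ to the initial spin direction is cos²(θ/2); spin-down is sin²(θ/2).
θ = 114°, so P = cos²(57°) ≈ 0.297.

0.297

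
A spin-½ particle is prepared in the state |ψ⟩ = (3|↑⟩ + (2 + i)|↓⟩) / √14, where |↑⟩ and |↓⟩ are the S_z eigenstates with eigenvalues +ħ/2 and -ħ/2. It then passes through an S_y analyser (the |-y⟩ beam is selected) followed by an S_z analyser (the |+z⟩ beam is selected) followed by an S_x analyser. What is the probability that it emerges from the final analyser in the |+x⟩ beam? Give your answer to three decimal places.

First analyser (S_y): P(|-y⟩) = |⟨-y|ψ⟩|² = 8/28.
After stage 1 the state is |-y⟩; P(|+z⟩) = |⟨+z|-y⟩|² = 1/2.
After stage 2 the state is |+z⟩; P(|+x⟩) = |⟨+x|+z⟩|² = 1/2.
Joint probability = 8/28 × 1/2 × 1/2 = 0.071.

0.071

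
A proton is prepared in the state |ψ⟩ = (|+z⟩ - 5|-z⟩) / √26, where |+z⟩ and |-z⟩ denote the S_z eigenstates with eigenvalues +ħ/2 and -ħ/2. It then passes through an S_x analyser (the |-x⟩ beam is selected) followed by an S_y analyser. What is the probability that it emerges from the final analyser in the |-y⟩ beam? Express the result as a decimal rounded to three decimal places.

0.346

First analyser (S_x): P(|-x⟩) = |⟨-x|ψ⟩|² = 36/52.
After stage 1 the state is |-x⟩; P(|-y⟩) = |⟨-y|-x⟩|² = 1/2.
Joint probability = 36/52 × 1/2 = 0.346.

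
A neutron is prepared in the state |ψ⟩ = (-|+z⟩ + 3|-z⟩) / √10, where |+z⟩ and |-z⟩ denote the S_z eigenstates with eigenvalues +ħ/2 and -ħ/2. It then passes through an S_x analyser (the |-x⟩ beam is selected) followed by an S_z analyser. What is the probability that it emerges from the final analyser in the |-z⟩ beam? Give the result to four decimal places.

First analyser (S_x): P(|-x⟩) = |⟨-x|ψ⟩|² = 16/20.
After stage 1 the state is |-x⟩; P(|-z⟩) = |⟨-z|-x⟩|² = 1/2.
Joint probability = 16/20 × 1/2 = 0.4000.

0.4000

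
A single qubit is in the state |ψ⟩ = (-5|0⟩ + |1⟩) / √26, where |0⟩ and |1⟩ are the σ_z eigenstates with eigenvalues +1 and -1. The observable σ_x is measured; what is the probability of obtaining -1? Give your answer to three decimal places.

0.692

|-x⟩ = (|0⟩ - |1⟩)/√2, so ⟨-x|ψ⟩ = (-6) / (√2·√26).
P = |-6|² / 52 = 36/52.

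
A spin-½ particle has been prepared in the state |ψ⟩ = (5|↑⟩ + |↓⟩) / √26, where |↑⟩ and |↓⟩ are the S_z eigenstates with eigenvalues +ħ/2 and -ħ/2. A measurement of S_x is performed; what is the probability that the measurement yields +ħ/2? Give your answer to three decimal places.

0.692

|+x⟩ = (|↑⟩ + |↓⟩)/√2, so ⟨+x|ψ⟩ = (6) / (√2·√26).
P = |6|² / 52 = 36/52.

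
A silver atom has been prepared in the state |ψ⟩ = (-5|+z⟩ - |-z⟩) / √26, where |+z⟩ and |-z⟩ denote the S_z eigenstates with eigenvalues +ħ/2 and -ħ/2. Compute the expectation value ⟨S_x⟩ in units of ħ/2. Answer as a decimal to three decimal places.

⟨σ_x⟩ = 2 Re(a* b)/(|a|²+|b|²) with a = -5, b = -1.
a* b = 5, so ⟨σ_x⟩ = 10/26.
⟨S_x⟩ = (ħ/2)·⟨σ_x⟩.

0.385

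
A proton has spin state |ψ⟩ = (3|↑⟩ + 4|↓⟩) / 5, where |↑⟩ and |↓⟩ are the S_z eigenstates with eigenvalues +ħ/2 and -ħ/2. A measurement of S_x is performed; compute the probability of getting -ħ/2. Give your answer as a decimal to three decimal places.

0.020

|-x⟩ = (|↑⟩ - |↓⟩)/√2, so ⟨-x|ψ⟩ = (-1) / (√2·5).
P = |-1|² / 50 = 1/50.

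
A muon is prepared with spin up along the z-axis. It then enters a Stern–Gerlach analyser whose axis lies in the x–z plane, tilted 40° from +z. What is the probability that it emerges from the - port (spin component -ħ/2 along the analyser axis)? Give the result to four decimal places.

For spin-½, the probability of finding spin-up along an axis at angle θ to the initial spin direction is cos²(θ/2); spin-down is sin²(θ/2).
θ = 40°, so P = sin²(20°) ≈ 0.1170.

0.1170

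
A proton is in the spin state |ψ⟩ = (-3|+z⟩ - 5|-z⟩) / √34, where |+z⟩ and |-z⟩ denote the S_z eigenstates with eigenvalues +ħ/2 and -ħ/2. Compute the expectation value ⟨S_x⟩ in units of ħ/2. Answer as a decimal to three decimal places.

⟨σ_x⟩ = 2 Re(a* b)/(|a|²+|b|²) with a = -3, b = -5.
a* b = 15, so ⟨σ_x⟩ = 30/34.
⟨S_x⟩ = (ħ/2)·⟨σ_x⟩.

0.882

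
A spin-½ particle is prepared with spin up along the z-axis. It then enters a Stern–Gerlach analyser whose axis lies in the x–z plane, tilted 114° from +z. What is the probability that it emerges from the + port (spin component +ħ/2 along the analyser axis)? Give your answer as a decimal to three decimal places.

For spin-½, the probability of finding spin-up along an axis at angle θ to the initial spin direction is cos²(θ/2); spin-down is sin²(θ/2).
θ = 114°, so P = cos²(57°) ≈ 0.297.

0.297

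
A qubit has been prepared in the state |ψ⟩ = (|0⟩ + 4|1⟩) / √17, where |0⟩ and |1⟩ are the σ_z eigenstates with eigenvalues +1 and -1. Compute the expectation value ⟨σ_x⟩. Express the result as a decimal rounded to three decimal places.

⟨σ_x⟩ = 2 Re(a* b)/(|a|²+|b|²) with a = 1, b = 4.
a* b = 4, so ⟨σ_x⟩ = 8/17.

0.471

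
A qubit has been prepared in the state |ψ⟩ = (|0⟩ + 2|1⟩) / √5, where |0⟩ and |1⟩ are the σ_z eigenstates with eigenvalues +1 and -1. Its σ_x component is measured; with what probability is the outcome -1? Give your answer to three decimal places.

|-x⟩ = (|0⟩ - |1⟩)/√2, so ⟨-x|ψ⟩ = (-1) / (√2·√5).
P = |-1|² / 10 = 1/10.

0.100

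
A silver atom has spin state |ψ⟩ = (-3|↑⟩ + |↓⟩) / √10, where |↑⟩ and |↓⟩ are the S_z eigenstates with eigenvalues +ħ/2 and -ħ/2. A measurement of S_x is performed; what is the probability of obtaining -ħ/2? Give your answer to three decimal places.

|-x⟩ = (|↑⟩ - |↓⟩)/√2, so ⟨-x|ψ⟩ = (-4) / (√2·√10).
P = |-4|² / 20 = 16/20.

0.800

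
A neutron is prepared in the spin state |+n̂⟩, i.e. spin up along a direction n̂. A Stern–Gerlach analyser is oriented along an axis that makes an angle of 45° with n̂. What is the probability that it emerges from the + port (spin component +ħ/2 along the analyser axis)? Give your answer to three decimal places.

For spin-½, the probability of finding spin-up along an axis at angle θ to the initial spin direction is cos²(θ/2); spin-down is sin²(θ/2).
θ = 45°, so P = cos²(22.5°) ≈ 0.854.

0.854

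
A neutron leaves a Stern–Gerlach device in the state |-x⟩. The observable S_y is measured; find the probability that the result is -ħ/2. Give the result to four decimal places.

In the S_z basis, |-x⟩ = (|↑⟩ - |↓⟩)/√2 and |-y⟩ = (|↑⟩ - i|↓⟩)/√2.
|⟨-y|-x⟩|² = 1/2.

0.5000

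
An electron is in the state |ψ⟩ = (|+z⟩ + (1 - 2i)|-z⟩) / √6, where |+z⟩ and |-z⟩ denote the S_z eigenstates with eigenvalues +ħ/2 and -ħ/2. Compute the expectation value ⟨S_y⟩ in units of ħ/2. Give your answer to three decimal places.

-0.667

⟨σ_y⟩ = 2 Im(a* b)/(|a|²+|b|²) with a = 1, b = (1 - 2i).
a* b = (1 - 2i), so ⟨σ_y⟩ = -4/6.
⟨S_y⟩ = (ħ/2)·⟨σ_y⟩.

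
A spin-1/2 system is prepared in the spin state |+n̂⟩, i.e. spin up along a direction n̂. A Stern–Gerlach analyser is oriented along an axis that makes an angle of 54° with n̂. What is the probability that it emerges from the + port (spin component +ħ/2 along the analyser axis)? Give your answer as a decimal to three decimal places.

For spin-½, the probability of finding spin-up along an axis at angle θ to the initial spin direction is cos²(θ/2); spin-down is sin²(θ/2).
θ = 54°, so P = cos²(27°) ≈ 0.794.

0.794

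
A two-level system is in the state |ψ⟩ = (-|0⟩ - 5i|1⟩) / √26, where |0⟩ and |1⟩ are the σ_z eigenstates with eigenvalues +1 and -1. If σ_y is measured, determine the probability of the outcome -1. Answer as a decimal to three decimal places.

|-y⟩ = (|0⟩ - i|1⟩)/√2, so ⟨-y|ψ⟩ = (4) / (√2·√26).
P = |4|² / 52 = 16/52.

0.308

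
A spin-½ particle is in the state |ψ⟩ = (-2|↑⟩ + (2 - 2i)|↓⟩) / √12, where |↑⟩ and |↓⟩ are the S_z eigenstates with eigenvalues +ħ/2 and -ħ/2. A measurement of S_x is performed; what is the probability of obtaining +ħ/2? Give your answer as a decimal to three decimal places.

0.167

|+x⟩ = (|↑⟩ + |↓⟩)/√2, so ⟨+x|ψ⟩ = (-2i) / (√2·√12).
P = |-2i|² / 24 = 4/24.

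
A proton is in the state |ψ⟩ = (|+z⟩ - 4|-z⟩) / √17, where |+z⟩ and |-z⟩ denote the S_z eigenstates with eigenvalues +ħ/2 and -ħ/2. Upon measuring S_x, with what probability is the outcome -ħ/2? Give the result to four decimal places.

|-x⟩ = (|+z⟩ - |-z⟩)/√2, so ⟨-x|ψ⟩ = (5) / (√2·√17).
P = |5|² / 34 = 25/34.

0.7353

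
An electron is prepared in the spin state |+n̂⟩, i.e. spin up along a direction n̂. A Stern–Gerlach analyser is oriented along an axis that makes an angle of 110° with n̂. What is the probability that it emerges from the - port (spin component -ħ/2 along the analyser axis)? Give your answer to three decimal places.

For spin-½, the probability of finding spin-up along an axis at angle θ to the initial spin direction is cos²(θ/2); spin-down is sin²(θ/2).
θ = 110°, so P = sin²(55°) ≈ 0.671.

0.671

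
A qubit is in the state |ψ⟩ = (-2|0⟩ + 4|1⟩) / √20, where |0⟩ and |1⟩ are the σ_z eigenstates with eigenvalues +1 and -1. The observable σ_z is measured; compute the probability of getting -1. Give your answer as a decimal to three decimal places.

0.800

The -1 outcome corresponds to |1⟩. Its amplitude in |ψ⟩ is 4/√20.
P = |4|² / 20 = 16/20.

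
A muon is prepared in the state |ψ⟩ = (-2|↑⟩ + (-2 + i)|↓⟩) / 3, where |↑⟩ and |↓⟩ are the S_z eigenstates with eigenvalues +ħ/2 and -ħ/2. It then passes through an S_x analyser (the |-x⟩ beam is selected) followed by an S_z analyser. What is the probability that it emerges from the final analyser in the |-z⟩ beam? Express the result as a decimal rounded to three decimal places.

First analyser (S_x): P(|-x⟩) = |⟨-x|ψ⟩|² = 1/18.
After stage 1 the state is |-x⟩; P(|-z⟩) = |⟨-z|-x⟩|² = 1/2.
Joint probability = 1/18 × 1/2 = 0.028.

0.028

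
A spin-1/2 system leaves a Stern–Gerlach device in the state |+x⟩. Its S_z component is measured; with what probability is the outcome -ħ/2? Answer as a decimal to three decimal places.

In the S_z basis, |+x⟩ = (|↑⟩ + |↓⟩)/√2 and |-z⟩ = |↓⟩.
|⟨-z|+x⟩|² = 1/2.

0.500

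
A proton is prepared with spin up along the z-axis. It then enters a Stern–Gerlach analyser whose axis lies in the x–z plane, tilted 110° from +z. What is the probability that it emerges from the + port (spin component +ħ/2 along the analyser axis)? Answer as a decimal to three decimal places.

For spin-½, the probability of finding spin-up along an axis at angle θ to the initial spin direction is cos²(θ/2); spin-down is sin²(θ/2).
θ = 110°, so P = cos²(55°) ≈ 0.329.

0.329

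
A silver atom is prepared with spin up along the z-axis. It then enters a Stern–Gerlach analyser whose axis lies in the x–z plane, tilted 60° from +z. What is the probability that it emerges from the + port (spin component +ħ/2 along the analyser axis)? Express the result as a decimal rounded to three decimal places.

0.750

For spin-½, the probability of finding spin-up along an axis at angle θ to the initial spin direction is cos²(θ/2); spin-down is sin²(θ/2).
θ = 60°, so P = cos²(30°) ≈ 0.750.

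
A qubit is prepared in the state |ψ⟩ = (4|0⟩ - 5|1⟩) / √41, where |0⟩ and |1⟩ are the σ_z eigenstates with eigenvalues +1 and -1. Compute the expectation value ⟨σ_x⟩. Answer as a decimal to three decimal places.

-0.976

⟨σ_x⟩ = 2 Re(a* b)/(|a|²+|b|²) with a = 4, b = -5.
a* b = -20, so ⟨σ_x⟩ = -40/41.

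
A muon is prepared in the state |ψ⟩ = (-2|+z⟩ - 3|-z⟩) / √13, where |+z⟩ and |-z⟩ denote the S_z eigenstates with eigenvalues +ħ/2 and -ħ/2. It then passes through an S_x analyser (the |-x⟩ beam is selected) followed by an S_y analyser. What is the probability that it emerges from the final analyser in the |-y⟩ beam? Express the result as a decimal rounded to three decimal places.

0.019

First analyser (S_x): P(|-x⟩) = |⟨-x|ψ⟩|² = 1/26.
After stage 1 the state is |-x⟩; P(|-y⟩) = |⟨-y|-x⟩|² = 1/2.
Joint probability = 1/26 × 1/2 = 0.019.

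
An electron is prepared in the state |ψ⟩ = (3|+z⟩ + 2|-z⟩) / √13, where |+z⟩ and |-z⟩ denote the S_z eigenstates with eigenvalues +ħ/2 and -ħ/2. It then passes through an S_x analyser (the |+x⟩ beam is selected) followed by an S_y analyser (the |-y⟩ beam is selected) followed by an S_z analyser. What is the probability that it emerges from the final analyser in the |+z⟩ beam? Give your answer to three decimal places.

First analyser (S_x): P(|+x⟩) = |⟨+x|ψ⟩|² = 25/26.
After stage 1 the state is |+x⟩; P(|-y⟩) = |⟨-y|+x⟩|² = 1/2.
After stage 2 the state is |-y⟩; P(|+z⟩) = |⟨+z|-y⟩|² = 1/2.
Joint probability = 25/26 × 1/2 × 1/2 = 0.240.

0.240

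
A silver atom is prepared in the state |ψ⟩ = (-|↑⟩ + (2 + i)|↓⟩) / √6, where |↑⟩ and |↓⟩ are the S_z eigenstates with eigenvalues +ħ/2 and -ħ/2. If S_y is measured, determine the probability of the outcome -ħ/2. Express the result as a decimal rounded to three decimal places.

|-y⟩ = (|↑⟩ - i|↓⟩)/√2, so ⟨-y|ψ⟩ = (-2 + 2i) / (√2·√6).
P = |-2 + 2i|² / 12 = 8/12.

0.667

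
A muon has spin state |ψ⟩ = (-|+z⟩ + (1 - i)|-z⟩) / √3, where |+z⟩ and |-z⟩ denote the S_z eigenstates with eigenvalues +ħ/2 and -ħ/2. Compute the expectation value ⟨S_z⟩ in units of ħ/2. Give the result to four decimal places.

⟨σ_z⟩ = |a|² - |b|² divided by |a|²+|b|², with a, b the |+z⟩, |-z⟩ amplitudes.
= (1 - 2)/3 = -1/3.
⟨S_z⟩ = (ħ/2)·⟨σ_z⟩.

-0.3333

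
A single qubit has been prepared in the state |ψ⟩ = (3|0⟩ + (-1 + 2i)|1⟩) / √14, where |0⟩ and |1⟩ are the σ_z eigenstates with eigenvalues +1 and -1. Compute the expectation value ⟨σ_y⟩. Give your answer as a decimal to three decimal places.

0.857

⟨σ_y⟩ = 2 Im(a* b)/(|a|²+|b|²) with a = 3, b = (-1 + 2i).
a* b = (-3 + 6i), so ⟨σ_y⟩ = 12/14.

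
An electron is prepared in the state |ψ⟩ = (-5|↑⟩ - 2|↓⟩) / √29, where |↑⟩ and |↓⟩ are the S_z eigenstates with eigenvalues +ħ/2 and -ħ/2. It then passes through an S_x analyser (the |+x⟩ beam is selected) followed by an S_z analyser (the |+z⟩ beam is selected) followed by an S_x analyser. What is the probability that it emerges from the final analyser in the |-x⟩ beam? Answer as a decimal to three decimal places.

0.211

First analyser (S_x): P(|+x⟩) = |⟨+x|ψ⟩|² = 49/58.
After stage 1 the state is |+x⟩; P(|+z⟩) = |⟨+z|+x⟩|² = 1/2.
After stage 2 the state is |+z⟩; P(|-x⟩) = |⟨-x|+z⟩|² = 1/2.
Joint probability = 49/58 × 1/2 × 1/2 = 0.211.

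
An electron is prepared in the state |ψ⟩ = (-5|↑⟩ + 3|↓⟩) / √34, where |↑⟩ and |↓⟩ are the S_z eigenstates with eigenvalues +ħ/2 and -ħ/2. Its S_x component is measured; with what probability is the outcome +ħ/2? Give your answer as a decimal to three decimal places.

|+x⟩ = (|↑⟩ + |↓⟩)/√2, so ⟨+x|ψ⟩ = (-2) / (√2·√34).
P = |-2|² / 68 = 4/68.

0.059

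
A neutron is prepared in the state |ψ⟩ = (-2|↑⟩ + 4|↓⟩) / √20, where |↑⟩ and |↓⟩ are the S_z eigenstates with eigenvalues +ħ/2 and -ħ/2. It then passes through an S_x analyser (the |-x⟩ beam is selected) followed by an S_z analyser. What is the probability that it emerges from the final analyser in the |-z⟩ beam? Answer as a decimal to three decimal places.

First analyser (S_x): P(|-x⟩) = |⟨-x|ψ⟩|² = 36/40.
After stage 1 the state is |-x⟩; P(|-z⟩) = |⟨-z|-x⟩|² = 1/2.
Joint probability = 36/40 × 1/2 = 0.450.

0.450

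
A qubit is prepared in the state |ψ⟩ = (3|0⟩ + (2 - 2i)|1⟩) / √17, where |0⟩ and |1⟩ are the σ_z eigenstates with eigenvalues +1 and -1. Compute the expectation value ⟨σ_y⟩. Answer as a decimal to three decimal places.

⟨σ_y⟩ = 2 Im(a* b)/(|a|²+|b|²) with a = 3, b = (2 - 2i).
a* b = (6 - 6i), so ⟨σ_y⟩ = -12/17.

-0.706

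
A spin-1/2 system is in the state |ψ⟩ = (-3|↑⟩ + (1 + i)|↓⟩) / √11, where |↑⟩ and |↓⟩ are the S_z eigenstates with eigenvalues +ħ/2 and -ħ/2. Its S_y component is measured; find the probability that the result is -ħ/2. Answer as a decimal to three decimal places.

|-y⟩ = (|↑⟩ - i|↓⟩)/√2, so ⟨-y|ψ⟩ = (-4 + i) / (√2·√11).
P = |-4 + i|² / 22 = 17/22.

0.773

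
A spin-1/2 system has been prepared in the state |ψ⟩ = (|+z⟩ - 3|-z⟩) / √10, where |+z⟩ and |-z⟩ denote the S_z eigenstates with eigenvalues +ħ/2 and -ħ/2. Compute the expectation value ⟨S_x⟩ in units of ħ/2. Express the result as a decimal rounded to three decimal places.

-0.600

⟨σ_x⟩ = 2 Re(a* b)/(|a|²+|b|²) with a = 1, b = -3.
a* b = -3, so ⟨σ_x⟩ = -6/10.
⟨S_x⟩ = (ħ/2)·⟨σ_x⟩.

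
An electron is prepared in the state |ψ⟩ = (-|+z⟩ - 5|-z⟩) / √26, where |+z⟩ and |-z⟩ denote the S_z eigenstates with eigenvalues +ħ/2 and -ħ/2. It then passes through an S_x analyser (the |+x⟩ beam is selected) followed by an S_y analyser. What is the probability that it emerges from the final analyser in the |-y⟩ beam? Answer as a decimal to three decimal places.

0.346

First analyser (S_x): P(|+x⟩) = |⟨+x|ψ⟩|² = 36/52.
After stage 1 the state is |+x⟩; P(|-y⟩) = |⟨-y|+x⟩|² = 1/2.
Joint probability = 36/52 × 1/2 = 0.346.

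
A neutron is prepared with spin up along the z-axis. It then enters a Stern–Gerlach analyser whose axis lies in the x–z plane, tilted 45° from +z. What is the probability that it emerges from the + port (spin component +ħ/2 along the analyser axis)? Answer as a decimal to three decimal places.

0.854

For spin-½, the probability of finding spin-up along an axis at angle θ to the initial spin direction is cos²(θ/2); spin-down is sin²(θ/2).
θ = 45°, so P = cos²(22.5°) ≈ 0.854.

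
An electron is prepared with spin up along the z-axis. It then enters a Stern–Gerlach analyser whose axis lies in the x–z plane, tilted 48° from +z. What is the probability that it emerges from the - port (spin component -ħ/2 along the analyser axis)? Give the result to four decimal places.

For spin-½, the probability of finding spin-up along an axis at angle θ to the initial spin direction is cos²(θ/2); spin-down is sin²(θ/2).
θ = 48°, so P = sin²(24°) ≈ 0.1654.

0.1654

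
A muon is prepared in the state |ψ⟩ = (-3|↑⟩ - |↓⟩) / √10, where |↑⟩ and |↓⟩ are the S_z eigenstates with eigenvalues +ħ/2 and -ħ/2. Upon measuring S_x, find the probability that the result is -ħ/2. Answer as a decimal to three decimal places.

|-x⟩ = (|↑⟩ - |↓⟩)/√2, so ⟨-x|ψ⟩ = (-2) / (√2·√10).
P = |-2|² / 20 = 4/20.

0.200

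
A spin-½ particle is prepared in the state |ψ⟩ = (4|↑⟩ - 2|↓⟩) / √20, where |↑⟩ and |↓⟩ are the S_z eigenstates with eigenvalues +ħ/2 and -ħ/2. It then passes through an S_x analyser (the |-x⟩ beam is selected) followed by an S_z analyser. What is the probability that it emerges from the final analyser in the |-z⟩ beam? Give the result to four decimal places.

0.4500

First analyser (S_x): P(|-x⟩) = |⟨-x|ψ⟩|² = 36/40.
After stage 1 the state is |-x⟩; P(|-z⟩) = |⟨-z|-x⟩|² = 1/2.
Joint probability = 36/40 × 1/2 = 0.4500.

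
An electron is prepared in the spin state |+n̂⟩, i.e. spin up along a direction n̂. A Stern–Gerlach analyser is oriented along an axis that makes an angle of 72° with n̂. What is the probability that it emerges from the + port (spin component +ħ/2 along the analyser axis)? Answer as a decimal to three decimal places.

0.655

For spin-½, the probability of finding spin-up along an axis at angle θ to the initial spin direction is cos²(θ/2); spin-down is sin²(θ/2).
θ = 72°, so P = cos²(36°) ≈ 0.655.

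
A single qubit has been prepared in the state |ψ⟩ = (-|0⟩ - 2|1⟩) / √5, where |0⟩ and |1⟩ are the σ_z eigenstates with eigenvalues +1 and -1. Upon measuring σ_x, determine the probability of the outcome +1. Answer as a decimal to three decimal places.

|+x⟩ = (|0⟩ + |1⟩)/√2, so ⟨+x|ψ⟩ = (-3) / (√2·√5).
P = |-3|² / 10 = 9/10.

0.900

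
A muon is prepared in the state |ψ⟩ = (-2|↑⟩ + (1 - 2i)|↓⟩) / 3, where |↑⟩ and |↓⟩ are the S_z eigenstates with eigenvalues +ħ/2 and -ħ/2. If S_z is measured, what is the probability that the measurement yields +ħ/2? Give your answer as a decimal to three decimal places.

0.444

The +ħ/2 outcome corresponds to |↑⟩. Its amplitude in |ψ⟩ is -2/3.
P = |-2|² / 9 = 4/9.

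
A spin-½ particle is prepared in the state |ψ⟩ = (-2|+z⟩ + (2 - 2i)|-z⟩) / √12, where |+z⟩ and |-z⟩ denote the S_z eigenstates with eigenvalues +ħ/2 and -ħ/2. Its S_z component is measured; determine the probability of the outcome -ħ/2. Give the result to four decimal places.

The -ħ/2 outcome corresponds to |-z⟩. Its amplitude in |ψ⟩ is (2 - 2i)/√12.
P = |2 - 2i|² / 12 = 8/12.

0.6667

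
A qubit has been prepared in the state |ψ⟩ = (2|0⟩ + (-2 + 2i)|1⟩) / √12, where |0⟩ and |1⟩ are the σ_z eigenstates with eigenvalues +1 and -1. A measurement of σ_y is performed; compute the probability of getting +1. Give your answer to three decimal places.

0.833

|+y⟩ = (|0⟩ + i|1⟩)/√2, so ⟨+y|ψ⟩ = (4 + 2i) / (√2·√12).
P = |4 + 2i|² / 24 = 20/24.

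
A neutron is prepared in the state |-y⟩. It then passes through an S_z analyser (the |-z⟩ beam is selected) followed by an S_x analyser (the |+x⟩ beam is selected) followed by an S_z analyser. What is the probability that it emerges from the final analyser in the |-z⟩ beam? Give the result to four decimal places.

0.1250

First analyser (S_z): from |-y⟩, P(|-z⟩) = 1/2.
After stage 1 the state is |-z⟩; P(|+x⟩) = |⟨+x|-z⟩|² = 1/2.
After stage 2 the state is |+x⟩; P(|-z⟩) = |⟨-z|+x⟩|² = 1/2.
Joint probability = 1/2 × 1/2 × 1/2 = 0.1250.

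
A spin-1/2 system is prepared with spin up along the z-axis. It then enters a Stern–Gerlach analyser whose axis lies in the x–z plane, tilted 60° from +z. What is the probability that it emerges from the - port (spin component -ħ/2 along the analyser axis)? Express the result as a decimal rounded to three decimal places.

For spin-½, the probability of finding spin-up along an axis at angle θ to the initial spin direction is cos²(θ/2); spin-down is sin²(θ/2).
θ = 60°, so P = sin²(30°) ≈ 0.250.

0.250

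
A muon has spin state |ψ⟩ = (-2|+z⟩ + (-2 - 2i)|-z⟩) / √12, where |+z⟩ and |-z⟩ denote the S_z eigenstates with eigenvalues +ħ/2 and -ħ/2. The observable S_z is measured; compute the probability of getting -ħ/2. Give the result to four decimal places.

The -ħ/2 outcome corresponds to |-z⟩. Its amplitude in |ψ⟩ is (-2 - 2i)/√12.
P = |-2 - 2i|² / 12 = 8/12.

0.6667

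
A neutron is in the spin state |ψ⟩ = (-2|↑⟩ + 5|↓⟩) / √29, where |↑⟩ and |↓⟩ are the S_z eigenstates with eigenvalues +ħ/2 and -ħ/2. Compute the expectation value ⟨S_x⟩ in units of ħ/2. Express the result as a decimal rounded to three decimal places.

⟨σ_x⟩ = 2 Re(a* b)/(|a|²+|b|²) with a = -2, b = 5.
a* b = -10, so ⟨σ_x⟩ = -20/29.
⟨S_x⟩ = (ħ/2)·⟨σ_x⟩.

-0.690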